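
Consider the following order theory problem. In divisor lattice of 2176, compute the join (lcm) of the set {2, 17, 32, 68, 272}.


In a divisor lattice, join = lcm (least common multiple).
Compute lcm iteratively: start with first element, then lcm(current, next).
Elements: [2, 17, 32, 68, 272]
lcm(2,17) = 34
lcm(34,32) = 544
lcm(544,68) = 544
lcm(544,272) = 544
Final lcm = 544


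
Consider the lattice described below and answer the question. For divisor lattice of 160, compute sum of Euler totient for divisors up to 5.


Divisors of 160 up to 5: [1, 2, 4, 5]
phi values: [1, 1, 2, 4]
Sum = 8


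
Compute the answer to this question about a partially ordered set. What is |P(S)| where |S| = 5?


Power set = 2^n.
2^5 = 32


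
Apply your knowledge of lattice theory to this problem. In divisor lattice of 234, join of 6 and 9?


In a divisor lattice, join = lcm (least common multiple).
gcd(6,9) = 3
lcm(6,9) = 6*9/gcd = 54/3 = 18


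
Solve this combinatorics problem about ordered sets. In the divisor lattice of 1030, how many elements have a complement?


An element a is complemented if some b has a meet b = bottom, a join b = top.
a is complemented iff gcd(a, n/a)=1, i.e. a is a unitary divisor of 1030.
Complemented elements: 1, 2, 5, 10, 103, 206, ... (2 more)
Count: 8


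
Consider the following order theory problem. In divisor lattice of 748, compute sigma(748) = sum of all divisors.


sigma(n) = sum of divisors.
Divisors of 748: [1, 2, 4, 11, 17, 22, 34, 44, 68, 187, 374, 748]
Sum = 1512


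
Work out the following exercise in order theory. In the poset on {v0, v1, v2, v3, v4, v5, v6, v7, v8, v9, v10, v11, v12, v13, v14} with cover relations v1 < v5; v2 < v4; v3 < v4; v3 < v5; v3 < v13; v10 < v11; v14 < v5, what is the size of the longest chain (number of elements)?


A chain is a totally ordered subset; we count the number of elements in a maximum chain.
Compute, for each element x, the size of the longest chain ending at x:
  v0: 1
  v1: 1
  v2: 1
  v3: 1
  v6: 1
  v7: 1
  ...
A maximum chain: v2 < v4
Number of elements in the longest chain: 2


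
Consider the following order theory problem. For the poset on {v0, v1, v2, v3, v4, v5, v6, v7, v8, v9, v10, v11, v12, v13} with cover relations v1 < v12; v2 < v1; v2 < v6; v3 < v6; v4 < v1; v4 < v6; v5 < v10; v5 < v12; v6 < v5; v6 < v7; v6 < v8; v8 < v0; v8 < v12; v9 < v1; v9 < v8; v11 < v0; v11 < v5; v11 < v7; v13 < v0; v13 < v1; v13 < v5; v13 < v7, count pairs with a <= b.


The order relation is {(a,b) : a <= b}, reflexive so it includes (a,a).
Examples: (v0,v0), (v1,v1), (v1,v12), (v10,v10), (v11,v0), ...
Total ordered pairs: 63


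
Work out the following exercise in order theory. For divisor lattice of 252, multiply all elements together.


Divisors of 252: [1, 2, 3, 4, 6, 7, 9, 12, 14, 18, 21, 28, 36, 42, 63, 84, 126, 252]
Product = n^(d(n)/2) = 252^(18/2)
Product = 4098310578334288576512


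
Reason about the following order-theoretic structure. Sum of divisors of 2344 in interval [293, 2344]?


Interval [293,2344] in divisors of 2344: [293, 586, 1172, 2344]
Sum = 4395


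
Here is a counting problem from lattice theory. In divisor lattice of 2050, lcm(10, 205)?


Join=lcm.
gcd(10,205)=5
lcm=410


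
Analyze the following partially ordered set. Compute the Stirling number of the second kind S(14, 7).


S(n,k) = k*S(n-1,k) + S(n-1,k-1).
S(13,7) = 5715424, S(13,6) = 9321312
S(14,7) = 7*5715424 + 9321312 = 40007968 + 9321312
S(14,7) = 49329280


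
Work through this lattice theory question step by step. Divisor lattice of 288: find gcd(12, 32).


In a divisor lattice, meet = gcd (greatest common divisor).
By Euclidean algorithm or factoring: gcd(12,32) = 4


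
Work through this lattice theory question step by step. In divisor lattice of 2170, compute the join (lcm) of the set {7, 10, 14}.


In a divisor lattice, join = lcm (least common multiple).
Compute lcm iteratively: start with first element, then lcm(current, next).
Elements: [7, 10, 14]
lcm(7,10) = 70
lcm(70,14) = 70
Final lcm = 70


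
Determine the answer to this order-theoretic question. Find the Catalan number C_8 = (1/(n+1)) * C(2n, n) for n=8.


C(n) = C(2n, n) / (n+1).
C(16, 8) = 12870
C(8) = 12870 / 9 = 1430


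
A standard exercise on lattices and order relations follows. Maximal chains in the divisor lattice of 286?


A maximal chain goes from the minimum element to a maximal element via cover relations.
Counting all min-to-max paths in the cover graph.
Total maximal chains: 6


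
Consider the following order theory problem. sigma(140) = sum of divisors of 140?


sigma(n) = sum of divisors.
Divisors of 140: [1, 2, 4, 5, 7, 10, 14, 20, 28, 35, 70, 140]
Sum = 336


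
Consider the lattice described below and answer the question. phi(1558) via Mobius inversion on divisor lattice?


phi(n) = n * prod_{p|n} (1 - 1/p).
Prime divisors of 1558: [2, 19, 41]
phi(1558) = 1558 * (1 - 1/2) * (1 - 1/19) * (1 - 1/41)
phi(1558) = 720


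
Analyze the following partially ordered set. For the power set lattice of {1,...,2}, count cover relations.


A cover relation a -< b holds when a < b with no c strictly between.
Cover relations:
  {} -< {1}
  {} -< {2}
  {1} -< {1,2}
  {2} -< {1,2}
Total: 4


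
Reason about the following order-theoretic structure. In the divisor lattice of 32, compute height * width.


Height = length of longest chain minus 1; width = size of largest antichain.
A maximum chain: 1 | 2 | 4 | 8 | 16 | 32  (height 5).
A maximum antichain: {1}  (width 1).
Product = 5 * 1 = 5


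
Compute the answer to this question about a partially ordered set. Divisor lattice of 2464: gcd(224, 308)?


Meet=gcd.
gcd(224,308)=28


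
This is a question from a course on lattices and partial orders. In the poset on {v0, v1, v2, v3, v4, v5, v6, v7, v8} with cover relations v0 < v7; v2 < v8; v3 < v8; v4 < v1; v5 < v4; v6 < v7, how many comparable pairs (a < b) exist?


A comparable pair {a,b} has a < b or b < a in the order.
Count unordered pairs where one element is strictly below the other.
Examples: {v0,v7}, {v1,v4}, {v1,v5}, {v2,v8}, ...
Total comparable pairs: 7


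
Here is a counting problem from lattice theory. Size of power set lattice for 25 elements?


Power set = 2^n.
2^25 = 33554432


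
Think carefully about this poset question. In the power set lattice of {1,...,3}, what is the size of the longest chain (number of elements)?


A chain is a totally ordered subset; we count the number of elements in a maximum chain.
Compute, for each element x, the size of the longest chain ending at x:
  {}: 1
  {1}: 2
  {2}: 2
  {3}: 2
  {1,2}: 3
  {1,3}: 3
  ...
A maximum chain: {} < {1} < {1,2} < {1,2,3}
Number of elements in the longest chain: 4


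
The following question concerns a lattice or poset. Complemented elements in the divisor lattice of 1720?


An element a is complemented if some b has a meet b = bottom, a join b = top.
a is complemented iff gcd(a, n/a)=1, i.e. a is a unitary divisor of 1720.
Complemented elements: 1, 5, 8, 40, 43, 215, ... (2 more)
Count: 8


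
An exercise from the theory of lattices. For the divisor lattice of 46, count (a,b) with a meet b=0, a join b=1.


Complement pair (a,b): a meet b = bottom, a join b = top.
Here: gcd(a,b)=1 and lcm(a,b)=46, i.e. a*b=46 with a,b coprime.
Pairs found: (1,46), (2,23), (23,2), (46,1)
Total ordered pairs: 4


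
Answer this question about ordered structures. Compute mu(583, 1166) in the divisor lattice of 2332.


In a divisor lattice, mu(a,b) = mu(b/a) where mu is the classical Mobius function.
b/a = 1166/583 = 2
Prime factorization of 2: primes [2]
2 is squarefree with 1 prime factor(s), so mu(2) = (-1)^1 = -1


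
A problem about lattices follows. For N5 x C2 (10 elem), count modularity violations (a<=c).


Modular law: if a <= c then a v (b ^ c) = (a v b) ^ c.
Check all triples (a,b,c) with a <= c among 10 elements.
  e.g. a=(a,0), b=(c,0), c=(b,0): lhs=(a,0) != rhs=(b,0)
  e.g. a=(a,0), b=(c,1), c=(b,0): lhs=(a,0) != rhs=(b,0)
Total violating triples: 6


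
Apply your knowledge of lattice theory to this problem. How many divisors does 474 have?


Divisors of 474: [1, 2, 3, 6, 79, 158, 237, 474]
Count: 8


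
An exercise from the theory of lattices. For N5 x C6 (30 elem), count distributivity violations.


Distributive law: a ^ (b v c) = (a ^ b) v (a ^ c).
Check all 30^3 = 27000 ordered triples (a,b,c).
  e.g. a=(b,0), b=(a,0), c=(c,0): lhs=(b,0) != rhs=(a,0)
  e.g. a=(b,0), b=(a,0), c=(c,1): lhs=(b,0) != rhs=(a,0)
Total violating triples: 432


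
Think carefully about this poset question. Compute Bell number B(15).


B(n) = number of set partitions of an n-element set.
B(n) satisfies the recurrence: B(n+1) = sum_k C(n,k)*B(k).
B(15) = 1382958545


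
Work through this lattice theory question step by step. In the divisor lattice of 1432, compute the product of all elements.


Divisors of 1432: [1, 2, 4, 8, 179, 358, 716, 1432]
Product = n^(d(n)/2) = 1432^(8/2)
Product = 4205058789376


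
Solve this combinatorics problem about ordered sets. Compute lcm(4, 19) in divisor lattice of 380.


In a divisor lattice, join = lcm (least common multiple).
gcd(4,19) = 1
lcm(4,19) = 4*19/gcd = 76/1 = 76


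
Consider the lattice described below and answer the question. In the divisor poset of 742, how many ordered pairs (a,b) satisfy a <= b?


The order relation is {(a,b) : a <= b}, reflexive so it includes (a,a).
Examples: (1,1), (1,106), (1,14), (1,2), (1,371), ...
Total ordered pairs: 27


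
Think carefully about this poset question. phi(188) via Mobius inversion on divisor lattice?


phi(n) = n * prod_{p|n} (1 - 1/p).
Prime divisors of 188: [2, 47]
phi(188) = 188 * (1 - 1/2) * (1 - 1/47)
phi(188) = 92


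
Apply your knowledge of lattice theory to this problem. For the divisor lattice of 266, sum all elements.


sigma(n) = sum of divisors.
Divisors of 266: [1, 2, 7, 14, 19, 38, 133, 266]
Sum = 480


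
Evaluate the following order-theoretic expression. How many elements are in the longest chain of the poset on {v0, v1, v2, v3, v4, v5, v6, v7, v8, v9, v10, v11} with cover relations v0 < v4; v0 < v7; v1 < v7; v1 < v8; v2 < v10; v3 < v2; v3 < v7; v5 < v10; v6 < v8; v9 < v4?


A chain is a totally ordered subset; we count the number of elements in a maximum chain.
Compute, for each element x, the size of the longest chain ending at x:
  v0: 1
  v1: 1
  v3: 1
  v5: 1
  v6: 1
  v9: 1
  ...
A maximum chain: v3 < v2 < v10
Number of elements in the longest chain: 3


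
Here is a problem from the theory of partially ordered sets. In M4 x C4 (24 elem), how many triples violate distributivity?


Distributive law: a ^ (b v c) = (a ^ b) v (a ^ c).
Check all 24^3 = 13824 ordered triples (a,b,c).
  e.g. a=(a1,0), b=(a2,0), c=(a3,0): lhs=(a1,0) != rhs=(0,0)
  e.g. a=(a1,0), b=(a2,0), c=(a3,1): lhs=(a1,0) != rhs=(0,0)
Total violating triples: 1536


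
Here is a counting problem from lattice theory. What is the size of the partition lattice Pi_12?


B(n) = number of set partitions of an n-element set.
B(n) satisfies the recurrence: B(n+1) = sum_k C(n,k)*B(k).
B(12) = 4213597


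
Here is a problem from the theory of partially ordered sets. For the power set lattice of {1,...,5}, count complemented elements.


An element a is complemented if some b has a meet b = bottom, a join b = top.
every subset A has complement S\A, so all elements are complemented.
Complemented elements: {}, {1}, {2}, {3}, {4}, {5}, ... (26 more)
Count: 32


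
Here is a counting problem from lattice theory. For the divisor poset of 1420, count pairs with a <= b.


The order relation is {(a,b) : a <= b}, reflexive so it includes (a,a).
Examples: (1,1), (1,10), (1,142), (1,1420), (1,2), ...
Total ordered pairs: 54


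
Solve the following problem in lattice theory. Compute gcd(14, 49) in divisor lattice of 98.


In a divisor lattice, meet = gcd (greatest common divisor).
By Euclidean algorithm or factoring: gcd(14,49) = 7


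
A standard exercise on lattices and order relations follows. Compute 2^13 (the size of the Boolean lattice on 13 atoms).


Power set = 2^n.
2^13 = 8192


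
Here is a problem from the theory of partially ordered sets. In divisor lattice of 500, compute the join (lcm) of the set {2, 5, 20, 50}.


In a divisor lattice, join = lcm (least common multiple).
Compute lcm iteratively: start with first element, then lcm(current, next).
Elements: [2, 5, 20, 50]
lcm(2,5) = 10
lcm(10,20) = 20
lcm(20,50) = 100
Final lcm = 100


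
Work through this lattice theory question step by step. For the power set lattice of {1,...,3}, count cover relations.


A cover relation a -< b holds when a < b with no c strictly between.
Cover relations:
  {} -< {1}
  {} -< {2}
  {} -< {3}
  {1} -< {1,2}
  {1} -< {1,3}
  {2} -< {1,2}
  {2} -< {2,3}
  {3} -< {1,3}
  ...4 more
Total: 12


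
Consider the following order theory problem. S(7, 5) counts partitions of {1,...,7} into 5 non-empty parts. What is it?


S(n,k) = k*S(n-1,k) + S(n-1,k-1).
S(6,5) = 15, S(6,4) = 65
S(7,5) = 5*15 + 65 = 75 + 65
S(7,5) = 140


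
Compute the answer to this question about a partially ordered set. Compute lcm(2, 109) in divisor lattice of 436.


In a divisor lattice, join = lcm (least common multiple).
gcd(2,109) = 1
lcm(2,109) = 2*109/gcd = 218/1 = 218


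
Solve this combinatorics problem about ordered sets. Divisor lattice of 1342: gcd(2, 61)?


Meet=gcd.
gcd(2,61)=1


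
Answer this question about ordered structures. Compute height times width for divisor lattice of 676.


Height = length of longest chain minus 1; width = size of largest antichain.
A maximum chain: 1 | 13 | 169 | 338 | 676  (height 4).
A maximum antichain: {4, 26, 169}  (width 3).
Product = 4 * 3 = 12


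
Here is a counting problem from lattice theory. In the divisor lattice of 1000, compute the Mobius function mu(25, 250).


In a divisor lattice, mu(a,b) = mu(b/a) where mu is the classical Mobius function.
b/a = 250/25 = 10
Prime factorization of 10: primes [2, 5]
10 is squarefree with 2 prime factor(s), so mu(10) = (-1)^2 = 1


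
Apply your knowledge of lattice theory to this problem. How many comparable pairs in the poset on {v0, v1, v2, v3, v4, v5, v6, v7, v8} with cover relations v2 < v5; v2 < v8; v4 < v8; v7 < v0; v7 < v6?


A comparable pair {a,b} has a < b or b < a in the order.
Count unordered pairs where one element is strictly below the other.
Examples: {v0,v7}, {v2,v5}, {v2,v8}, {v4,v8}, ...
Total comparable pairs: 5


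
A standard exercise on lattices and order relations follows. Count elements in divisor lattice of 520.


Divisors of 520: [1, 2, 4, 5, 8, 10, 13, 20, 26, 40, 52, 65, 104, 130, 260, 520]
Count: 16


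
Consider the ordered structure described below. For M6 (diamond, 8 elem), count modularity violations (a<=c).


Modular law: if a <= c then a v (b ^ c) = (a v b) ^ c.
Check all triples (a,b,c) with a <= c among 8 elements.
This lattice is modular (diamonds M_m and their chain-products are modular).
Total violating triples: 0


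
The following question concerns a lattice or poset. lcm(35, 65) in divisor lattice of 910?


Join=lcm.
gcd(35,65)=5
lcm=455


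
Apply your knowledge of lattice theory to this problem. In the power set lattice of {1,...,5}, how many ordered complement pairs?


Complement pair (a,b): a meet b = bottom, a join b = top.
Here: A intersect B = {} and A union B = {1,...,5}.
Pairs found: ({},{1,2,3,4,5}), ({1},{2,3,4,5}), ({2},{1,3,4,5}), ({3},{1,2,4,5}), ... (28 more)
Total ordered pairs: 32


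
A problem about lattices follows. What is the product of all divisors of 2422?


Divisors of 2422: [1, 2, 7, 14, 173, 346, 1211, 2422]
Product = n^(d(n)/2) = 2422^(8/2)
Product = 34410941495056


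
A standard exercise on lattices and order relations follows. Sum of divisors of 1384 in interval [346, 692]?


Interval [346,692] in divisors of 1384: [346, 692]
Sum = 1038


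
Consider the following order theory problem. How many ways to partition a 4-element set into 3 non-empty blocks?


S(n,k) = k*S(n-1,k) + S(n-1,k-1).
S(3,3) = 1, S(3,2) = 3
S(4,3) = 3*1 + 3 = 3 + 3
S(4,3) = 6


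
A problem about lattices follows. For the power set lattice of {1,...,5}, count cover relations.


A cover relation a -< b holds when a < b with no c strictly between.
Cover relations:
  {} -< {1}
  {} -< {2}
  {} -< {3}
  {} -< {4}
  {} -< {5}
  {1} -< {1,2}
  {1} -< {1,3}
  {1} -< {1,4}
  ...72 more
Total: 80


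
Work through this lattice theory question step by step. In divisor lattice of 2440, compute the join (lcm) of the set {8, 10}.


In a divisor lattice, join = lcm (least common multiple).
Compute lcm iteratively: start with first element, then lcm(current, next).
Elements: [8, 10]
lcm(8,10) = 40
Final lcm = 40


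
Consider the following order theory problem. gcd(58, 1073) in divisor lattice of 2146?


Meet=gcd.
gcd(58,1073)=29


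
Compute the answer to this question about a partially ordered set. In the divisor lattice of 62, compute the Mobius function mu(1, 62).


In a divisor lattice, mu(a,b) = mu(b/a) where mu is the classical Mobius function.
b/a = 62/1 = 62
Prime factorization of 62: primes [2, 31]
62 is squarefree with 2 prime factor(s), so mu(62) = (-1)^2 = 1


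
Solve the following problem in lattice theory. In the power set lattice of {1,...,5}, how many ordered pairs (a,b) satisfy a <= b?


The order relation is {(a,b) : a <= b}, reflexive so it includes (a,a).
Examples: ({},{}), ({},{1,2}), ({},{1,2,3}), ({},{1,2,3,4}), ({},{1,2,3,4,5}), ...
Total ordered pairs: 243


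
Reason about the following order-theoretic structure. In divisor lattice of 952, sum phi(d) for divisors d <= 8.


Divisors of 952 up to 8: [1, 2, 4, 7, 8]
phi values: [1, 1, 2, 6, 4]
Sum = 14


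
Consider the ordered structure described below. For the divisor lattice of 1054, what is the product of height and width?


Height = length of longest chain minus 1; width = size of largest antichain.
A maximum chain: 1 | 31 | 527 | 1054  (height 3).
A maximum antichain: {2, 17, 31}  (width 3).
Product = 3 * 3 = 9


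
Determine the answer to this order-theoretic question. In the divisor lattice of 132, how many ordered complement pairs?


Complement pair (a,b): a meet b = bottom, a join b = top.
Here: gcd(a,b)=1 and lcm(a,b)=132, i.e. a*b=132 with a,b coprime.
Pairs found: (1,132), (3,44), (4,33), (11,12), ... (4 more)
Total ordered pairs: 8


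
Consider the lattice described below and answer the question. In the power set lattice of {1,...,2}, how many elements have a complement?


An element a is complemented if some b has a meet b = bottom, a join b = top.
every subset A has complement S\A, so all elements are complemented.
Complemented elements: {}, {1}, {2}, {1,2}
Count: 4


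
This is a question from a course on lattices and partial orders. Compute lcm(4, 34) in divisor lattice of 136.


In a divisor lattice, join = lcm (least common multiple).
gcd(4,34) = 2
lcm(4,34) = 4*34/gcd = 136/2 = 68


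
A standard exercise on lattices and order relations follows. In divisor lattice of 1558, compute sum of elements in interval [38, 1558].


Interval [38,1558] in divisors of 1558: [38, 1558]
Sum = 1596


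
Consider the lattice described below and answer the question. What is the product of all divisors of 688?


Divisors of 688: [1, 2, 4, 8, 16, 43, 86, 172, 344, 688]
Product = n^(d(n)/2) = 688^(10/2)
Product = 154149525127168


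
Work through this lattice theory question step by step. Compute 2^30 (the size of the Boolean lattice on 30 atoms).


Power set = 2^n.
2^30 = 1073741824


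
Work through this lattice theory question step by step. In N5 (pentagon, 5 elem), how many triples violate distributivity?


Distributive law: a ^ (b v c) = (a ^ b) v (a ^ c).
Check all 5^3 = 125 ordered triples (a,b,c).
  e.g. a=b, b=a, c=c: lhs=b != rhs=a
  e.g. a=b, b=c, c=a: lhs=b != rhs=a
Total violating triples: 2


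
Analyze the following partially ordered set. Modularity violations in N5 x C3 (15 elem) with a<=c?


Modular law: if a <= c then a v (b ^ c) = (a v b) ^ c.
Check all triples (a,b,c) with a <= c among 15 elements.
  e.g. a=(a,0), b=(c,0), c=(b,0): lhs=(a,0) != rhs=(b,0)
  e.g. a=(a,0), b=(c,1), c=(b,0): lhs=(a,0) != rhs=(b,0)
Total violating triples: 18


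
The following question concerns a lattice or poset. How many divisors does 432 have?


Divisors of 432: [1, 2, 3, 4, 6, 8, 9, 12, 16, 18, 24, 27, 36, 48, 54, 72, 108, 144, 216, 432]
Count: 20


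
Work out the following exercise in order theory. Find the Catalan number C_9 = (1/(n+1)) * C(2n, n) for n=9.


C(n) = C(2n, n) / (n+1).
C(18, 9) = 48620
C(9) = 48620 / 10 = 4862


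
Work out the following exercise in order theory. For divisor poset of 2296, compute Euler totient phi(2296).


phi(n) = n * prod_{p|n} (1 - 1/p).
Prime divisors of 2296: [2, 7, 41]
phi(2296) = 2296 * (1 - 1/2) * (1 - 1/7) * (1 - 1/41)
phi(2296) = 960


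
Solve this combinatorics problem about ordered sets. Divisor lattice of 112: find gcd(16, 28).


In a divisor lattice, meet = gcd (greatest common divisor).
By Euclidean algorithm or factoring: gcd(16,28) = 4


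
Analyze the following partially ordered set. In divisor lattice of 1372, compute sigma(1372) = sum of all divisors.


sigma(n) = sum of divisors.
Divisors of 1372: [1, 2, 4, 7, 14, 28, 49, 98, 196, 343, 686, 1372]
Sum = 2800


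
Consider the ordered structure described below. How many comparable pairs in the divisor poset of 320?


A comparable pair {a,b} has a < b or b < a in the order.
Count unordered pairs where one element is strictly below the other.
Examples: {1,2}, {1,4}, {1,5}, {1,8}, ...
Total comparable pairs: 70


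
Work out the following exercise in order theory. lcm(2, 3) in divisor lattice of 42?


Join=lcm.
gcd(2,3)=1
lcm=6


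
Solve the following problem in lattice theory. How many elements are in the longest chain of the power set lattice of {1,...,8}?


A chain is a totally ordered subset; we count the number of elements in a maximum chain.
Compute, for each element x, the size of the longest chain ending at x:
  {}: 1
  {1}: 2
  {2}: 2
  {3}: 2
  {4}: 2
  {5}: 2
  ...
A maximum chain: {} < {1} < {1,2} < {1,2,3} < {1,2,3,4} < {1,2,3,4,5} < {1,2,3,4,5,6} < {1,2,3,4,5,6,7} < {1,2,3,4,5,6,7,8}
Number of elements in the longest chain: 9


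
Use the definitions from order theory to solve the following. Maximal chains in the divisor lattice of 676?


A maximal chain goes from the minimum element to a maximal element via cover relations.
Counting all min-to-max paths in the cover graph.
Total maximal chains: 6


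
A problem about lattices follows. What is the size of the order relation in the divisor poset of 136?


The order relation is {(a,b) : a <= b}, reflexive so it includes (a,a).
Examples: (1,1), (1,136), (1,17), (1,2), (1,34), ...
Total ordered pairs: 30


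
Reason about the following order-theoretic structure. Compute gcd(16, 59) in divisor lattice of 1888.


In a divisor lattice, meet = gcd (greatest common divisor).
By Euclidean algorithm or factoring: gcd(16,59) = 1


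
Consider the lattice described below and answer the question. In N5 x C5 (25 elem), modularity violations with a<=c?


Modular law: if a <= c then a v (b ^ c) = (a v b) ^ c.
Check all triples (a,b,c) with a <= c among 25 elements.
  e.g. a=(a,0), b=(c,0), c=(b,0): lhs=(a,0) != rhs=(b,0)
  e.g. a=(a,0), b=(c,1), c=(b,0): lhs=(a,0) != rhs=(b,0)
Total violating triples: 75


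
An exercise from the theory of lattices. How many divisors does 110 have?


Divisors of 110: [1, 2, 5, 10, 11, 22, 55, 110]
Count: 8


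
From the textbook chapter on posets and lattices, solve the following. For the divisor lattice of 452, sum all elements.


sigma(n) = sum of divisors.
Divisors of 452: [1, 2, 4, 113, 226, 452]
Sum = 798


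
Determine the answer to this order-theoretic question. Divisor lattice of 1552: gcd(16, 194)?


Meet=gcd.
gcd(16,194)=2


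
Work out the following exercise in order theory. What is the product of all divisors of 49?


Divisors of 49: [1, 7, 49]
Product = n^(d(n)/2) = 49^(3/2)
Product = 343


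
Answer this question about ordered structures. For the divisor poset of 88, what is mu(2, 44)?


In a divisor lattice, mu(a,b) = mu(b/a) where mu is the classical Mobius function.
b/a = 44/2 = 22
Prime factorization of 22: primes [2, 11]
22 is squarefree with 2 prime factor(s), so mu(22) = (-1)^2 = 1


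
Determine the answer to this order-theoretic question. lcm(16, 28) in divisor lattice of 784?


Join=lcm.
gcd(16,28)=4
lcm=112


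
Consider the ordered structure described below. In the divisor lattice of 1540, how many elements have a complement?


An element a is complemented if some b has a meet b = bottom, a join b = top.
a is complemented iff gcd(a, n/a)=1, i.e. a is a unitary divisor of 1540.
Complemented elements: 1, 4, 5, 7, 11, 20, ... (10 more)
Count: 16


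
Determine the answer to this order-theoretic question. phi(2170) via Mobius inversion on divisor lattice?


phi(n) = n * prod_{p|n} (1 - 1/p).
Prime divisors of 2170: [2, 5, 7, 31]
phi(2170) = 2170 * (1 - 1/2) * (1 - 1/5) * (1 - 1/7) * (1 - 1/31)
phi(2170) = 720


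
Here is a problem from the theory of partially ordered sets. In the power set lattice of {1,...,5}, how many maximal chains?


A maximal chain goes from the minimum element to a maximal element via cover relations.
Counting all min-to-max paths in the cover graph.
Total maximal chains: 120


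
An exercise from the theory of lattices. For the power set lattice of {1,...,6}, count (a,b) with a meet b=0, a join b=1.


Complement pair (a,b): a meet b = bottom, a join b = top.
Here: A intersect B = {} and A union B = {1,...,6}.
Pairs found: ({},{1,2,3,4,5,6}), ({1},{2,3,4,5,6}), ({2},{1,3,4,5,6}), ({3},{1,2,4,5,6}), ... (60 more)
Total ordered pairs: 64


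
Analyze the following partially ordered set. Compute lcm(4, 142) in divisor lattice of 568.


In a divisor lattice, join = lcm (least common multiple).
gcd(4,142) = 2
lcm(4,142) = 4*142/gcd = 568/2 = 284


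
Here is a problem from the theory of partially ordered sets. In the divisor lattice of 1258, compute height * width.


Height = length of longest chain minus 1; width = size of largest antichain.
A maximum chain: 1 | 37 | 629 | 1258  (height 3).
A maximum antichain: {2, 17, 37}  (width 3).
Product = 3 * 3 = 9


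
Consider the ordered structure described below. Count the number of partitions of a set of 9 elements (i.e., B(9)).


B(n) = number of set partitions of an n-element set.
B(n) satisfies the recurrence: B(n+1) = sum_k C(n,k)*B(k).
B(9) = 21147


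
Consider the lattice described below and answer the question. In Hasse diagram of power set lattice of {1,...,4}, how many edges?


A cover relation a -< b holds when a < b with no c strictly between.
Cover relations:
  {} -< {1}
  {} -< {2}
  {} -< {3}
  {} -< {4}
  {1} -< {1,2}
  {1} -< {1,3}
  {1} -< {1,4}
  {2} -< {1,2}
  ...24 more
Total: 32


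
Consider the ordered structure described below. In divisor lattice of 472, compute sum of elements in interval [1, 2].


Interval [1,2] in divisors of 472: [1, 2]
Sum = 3


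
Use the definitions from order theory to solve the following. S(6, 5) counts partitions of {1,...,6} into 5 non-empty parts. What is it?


S(n,k) = k*S(n-1,k) + S(n-1,k-1).
S(5,5) = 1, S(5,4) = 10
S(6,5) = 5*1 + 10 = 5 + 10
S(6,5) = 15


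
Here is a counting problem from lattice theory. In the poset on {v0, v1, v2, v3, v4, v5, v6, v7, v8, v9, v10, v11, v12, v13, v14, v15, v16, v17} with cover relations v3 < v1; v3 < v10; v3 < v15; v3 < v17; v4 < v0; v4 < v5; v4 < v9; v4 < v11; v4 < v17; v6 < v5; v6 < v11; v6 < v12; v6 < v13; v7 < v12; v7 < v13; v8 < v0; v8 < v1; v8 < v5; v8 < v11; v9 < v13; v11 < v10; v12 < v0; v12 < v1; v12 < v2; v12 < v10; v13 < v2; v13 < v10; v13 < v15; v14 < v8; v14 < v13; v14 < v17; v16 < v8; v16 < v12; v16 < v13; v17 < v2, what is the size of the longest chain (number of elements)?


A chain is a totally ordered subset; we count the number of elements in a maximum chain.
Compute, for each element x, the size of the longest chain ending at x:
  v3: 1
  v4: 1
  v6: 1
  v7: 1
  v14: 1
  v16: 1
  ...
A maximum chain: v4 < v9 < v13 < v2
Number of elements in the longest chain: 4


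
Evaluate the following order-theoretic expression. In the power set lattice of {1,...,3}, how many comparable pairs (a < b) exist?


A comparable pair {a,b} has a < b or b < a in the order.
Count unordered pairs where one element is strictly below the other.
Examples: {{},{1}}, {{},{2}}, {{},{3}}, {{},{1,2}}, ...
Total comparable pairs: 19


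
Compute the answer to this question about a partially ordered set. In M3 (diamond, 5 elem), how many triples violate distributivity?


Distributive law: a ^ (b v c) = (a ^ b) v (a ^ c).
Check all 5^3 = 125 ordered triples (a,b,c).
  e.g. a=a1, b=a2, c=a3: lhs=a1 != rhs=0
  e.g. a=a1, b=a3, c=a2: lhs=a1 != rhs=0
Total violating triples: 6


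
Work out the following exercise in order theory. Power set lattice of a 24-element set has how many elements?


Power set = 2^n.
2^24 = 16777216


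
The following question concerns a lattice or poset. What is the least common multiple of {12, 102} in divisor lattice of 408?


In a divisor lattice, join = lcm (least common multiple).
Compute lcm iteratively: start with first element, then lcm(current, next).
Elements: [12, 102]
lcm(12,102) = 204
Final lcm = 204


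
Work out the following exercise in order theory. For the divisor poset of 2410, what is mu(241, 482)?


In a divisor lattice, mu(a,b) = mu(b/a) where mu is the classical Mobius function.
b/a = 482/241 = 2
Prime factorization of 2: primes [2]
2 is squarefree with 1 prime factor(s), so mu(2) = (-1)^1 = -1


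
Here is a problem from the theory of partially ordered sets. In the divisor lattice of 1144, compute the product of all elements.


Divisors of 1144: [1, 2, 4, 8, 11, 13, 22, 26, 44, 52, 88, 104, 143, 286, 572, 1144]
Product = n^(d(n)/2) = 1144^(16/2)
Product = 2933649302161070453948416


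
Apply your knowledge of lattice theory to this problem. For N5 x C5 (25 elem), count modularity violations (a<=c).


Modular law: if a <= c then a v (b ^ c) = (a v b) ^ c.
Check all triples (a,b,c) with a <= c among 25 elements.
  e.g. a=(a,0), b=(c,0), c=(b,0): lhs=(a,0) != rhs=(b,0)
  e.g. a=(a,0), b=(c,1), c=(b,0): lhs=(a,0) != rhs=(b,0)
Total violating triples: 75


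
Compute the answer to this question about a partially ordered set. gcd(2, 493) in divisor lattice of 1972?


Meet=gcd.
gcd(2,493)=1


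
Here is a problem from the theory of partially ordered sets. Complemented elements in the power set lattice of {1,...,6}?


An element a is complemented if some b has a meet b = bottom, a join b = top.
every subset A has complement S\A, so all elements are complemented.
Complemented elements: {}, {1}, {2}, {3}, {4}, {5}, ... (58 more)
Count: 64


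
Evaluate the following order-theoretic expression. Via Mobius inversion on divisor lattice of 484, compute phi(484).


phi(n) = n * prod_{p|n} (1 - 1/p).
Prime divisors of 484: [2, 11]
phi(484) = 484 * (1 - 1/2) * (1 - 1/11)
phi(484) = 220


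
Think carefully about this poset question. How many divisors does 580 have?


Divisors of 580: [1, 2, 4, 5, 10, 20, 29, 58, 116, 145, 290, 580]
Count: 12


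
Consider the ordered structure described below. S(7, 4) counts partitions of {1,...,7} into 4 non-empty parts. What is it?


S(n,k) = k*S(n-1,k) + S(n-1,k-1).
S(6,4) = 65, S(6,3) = 90
S(7,4) = 4*65 + 90 = 260 + 90
S(7,4) = 350


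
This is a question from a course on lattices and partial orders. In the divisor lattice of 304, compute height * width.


Height = length of longest chain minus 1; width = size of largest antichain.
A maximum chain: 1 | 19 | 38 | 76 | 152 | 304  (height 5).
A maximum antichain: {2, 19}  (width 2).
Product = 5 * 2 = 10


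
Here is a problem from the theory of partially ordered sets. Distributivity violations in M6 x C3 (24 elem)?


Distributive law: a ^ (b v c) = (a ^ b) v (a ^ c).
Check all 24^3 = 13824 ordered triples (a,b,c).
  e.g. a=(a1,0), b=(a2,0), c=(a3,0): lhs=(a1,0) != rhs=(0,0)
  e.g. a=(a1,0), b=(a2,0), c=(a3,1): lhs=(a1,0) != rhs=(0,0)
Total violating triples: 3240


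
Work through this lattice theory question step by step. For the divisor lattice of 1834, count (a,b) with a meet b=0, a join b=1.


Complement pair (a,b): a meet b = bottom, a join b = top.
Here: gcd(a,b)=1 and lcm(a,b)=1834, i.e. a*b=1834 with a,b coprime.
Pairs found: (1,1834), (2,917), (7,262), (14,131), ... (4 more)
Total ordered pairs: 8


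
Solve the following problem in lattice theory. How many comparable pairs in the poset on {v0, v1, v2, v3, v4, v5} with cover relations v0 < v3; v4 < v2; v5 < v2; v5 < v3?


A comparable pair {a,b} has a < b or b < a in the order.
Count unordered pairs where one element is strictly below the other.
Examples: {v0,v3}, {v2,v4}, {v2,v5}, {v3,v5}
Total comparable pairs: 4


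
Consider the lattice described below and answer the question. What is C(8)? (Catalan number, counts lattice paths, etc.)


C(n) = C(2n, n) / (n+1).
C(16, 8) = 12870
C(8) = 12870 / 9 = 1430


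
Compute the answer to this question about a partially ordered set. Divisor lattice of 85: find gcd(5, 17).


In a divisor lattice, meet = gcd (greatest common divisor).
By Euclidean algorithm or factoring: gcd(5,17) = 1


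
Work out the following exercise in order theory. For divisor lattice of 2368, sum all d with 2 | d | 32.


Interval [2,32] in divisors of 2368: [2, 4, 8, 16, 32]
Sum = 62


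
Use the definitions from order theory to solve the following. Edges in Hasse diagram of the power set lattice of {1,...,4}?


A cover relation a -< b holds when a < b with no c strictly between.
Cover relations:
  {} -< {1}
  {} -< {2}
  {} -< {3}
  {} -< {4}
  {1} -< {1,2}
  {1} -< {1,3}
  {1} -< {1,4}
  {2} -< {1,2}
  ...24 more
Total: 32


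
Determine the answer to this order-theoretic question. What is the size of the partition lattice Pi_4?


B(n) = number of set partitions of an n-element set.
B(n) satisfies the recurrence: B(n+1) = sum_k C(n,k)*B(k).
B(4) = 15


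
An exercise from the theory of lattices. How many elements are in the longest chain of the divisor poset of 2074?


A chain is a totally ordered subset; we count the number of elements in a maximum chain.
Compute, for each element x, the size of the longest chain ending at x:
  1: 1
  2: 2
  17: 2
  61: 2
  34: 3
  122: 3
  ...
A maximum chain: 1 < 2 < 34 < 2074
Number of elements in the longest chain: 4


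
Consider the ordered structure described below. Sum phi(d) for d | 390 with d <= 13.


Divisors of 390 up to 13: [1, 2, 3, 5, 6, 10, 13]
phi values: [1, 1, 2, 4, 2, 4, 12]
Sum = 26


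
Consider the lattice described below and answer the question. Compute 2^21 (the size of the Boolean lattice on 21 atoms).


Power set = 2^n.
2^21 = 2097152


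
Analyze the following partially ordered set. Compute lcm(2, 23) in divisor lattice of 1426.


In a divisor lattice, join = lcm (least common multiple).
gcd(2,23) = 1
lcm(2,23) = 2*23/gcd = 46/1 = 46


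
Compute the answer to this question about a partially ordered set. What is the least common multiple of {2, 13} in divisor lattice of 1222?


In a divisor lattice, join = lcm (least common multiple).
Compute lcm iteratively: start with first element, then lcm(current, next).
Elements: [2, 13]
lcm(2,13) = 26
Final lcm = 26


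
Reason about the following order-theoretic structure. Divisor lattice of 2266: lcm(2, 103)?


Join=lcm.
gcd(2,103)=1
lcm=206


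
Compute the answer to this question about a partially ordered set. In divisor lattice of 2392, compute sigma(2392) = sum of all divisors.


sigma(n) = sum of divisors.
Divisors of 2392: [1, 2, 4, 8, 13, 23, 26, 46, 52, 92, 104, 184, 299, 598, 1196, 2392]
Sum = 5040


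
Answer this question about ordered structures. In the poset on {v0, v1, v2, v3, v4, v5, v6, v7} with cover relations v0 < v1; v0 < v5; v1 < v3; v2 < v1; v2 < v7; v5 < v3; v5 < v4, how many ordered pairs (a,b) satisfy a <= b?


The order relation is {(a,b) : a <= b}, reflexive so it includes (a,a).
Examples: (v0,v0), (v0,v1), (v0,v3), (v0,v4), (v0,v5), ...
Total ordered pairs: 18


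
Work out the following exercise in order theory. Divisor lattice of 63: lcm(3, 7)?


Join=lcm.
gcd(3,7)=1
lcm=21


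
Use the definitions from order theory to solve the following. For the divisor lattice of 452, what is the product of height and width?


Height = length of longest chain minus 1; width = size of largest antichain.
A maximum chain: 1 | 113 | 226 | 452  (height 3).
A maximum antichain: {2, 113}  (width 2).
Product = 3 * 2 = 6


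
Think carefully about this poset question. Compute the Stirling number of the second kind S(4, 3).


S(n,k) = k*S(n-1,k) + S(n-1,k-1).
S(3,3) = 1, S(3,2) = 3
S(4,3) = 3*1 + 3 = 3 + 3
S(4,3) = 6


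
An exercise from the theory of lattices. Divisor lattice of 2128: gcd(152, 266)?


Meet=gcd.
gcd(152,266)=38


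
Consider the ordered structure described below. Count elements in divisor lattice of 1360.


Divisors of 1360: [1, 2, 4, 5, 8, 10, 16, 17, 20, 34, 40, 68, 80, 85, 136, 170, 272, 340, 680, 1360]
Count: 20


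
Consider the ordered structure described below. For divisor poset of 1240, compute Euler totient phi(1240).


phi(n) = n * prod_{p|n} (1 - 1/p).
Prime divisors of 1240: [2, 5, 31]
phi(1240) = 1240 * (1 - 1/2) * (1 - 1/5) * (1 - 1/31)
phi(1240) = 480


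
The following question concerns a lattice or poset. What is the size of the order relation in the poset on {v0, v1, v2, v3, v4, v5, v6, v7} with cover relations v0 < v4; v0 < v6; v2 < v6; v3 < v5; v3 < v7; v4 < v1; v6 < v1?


The order relation is {(a,b) : a <= b}, reflexive so it includes (a,a).
Examples: (v0,v0), (v0,v1), (v0,v4), (v0,v6), (v1,v1), ...
Total ordered pairs: 17


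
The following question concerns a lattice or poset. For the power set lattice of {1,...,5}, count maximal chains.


A maximal chain goes from the minimum element to a maximal element via cover relations.
Counting all min-to-max paths in the cover graph.
Total maximal chains: 120


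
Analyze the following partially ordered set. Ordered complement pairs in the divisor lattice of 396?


Complement pair (a,b): a meet b = bottom, a join b = top.
Here: gcd(a,b)=1 and lcm(a,b)=396, i.e. a*b=396 with a,b coprime.
Pairs found: (1,396), (4,99), (9,44), (11,36), ... (4 more)
Total ordered pairs: 8


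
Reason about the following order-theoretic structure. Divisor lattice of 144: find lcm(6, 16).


In a divisor lattice, join = lcm (least common multiple).
gcd(6,16) = 2
lcm(6,16) = 6*16/gcd = 96/2 = 48


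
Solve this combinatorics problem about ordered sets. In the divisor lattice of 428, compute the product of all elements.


Divisors of 428: [1, 2, 4, 107, 214, 428]
Product = n^(d(n)/2) = 428^(6/2)
Product = 78402752


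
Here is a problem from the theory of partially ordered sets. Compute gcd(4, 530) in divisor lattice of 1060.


In a divisor lattice, meet = gcd (greatest common divisor).
By Euclidean algorithm or factoring: gcd(4,530) = 2


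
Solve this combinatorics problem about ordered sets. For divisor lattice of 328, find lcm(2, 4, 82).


In a divisor lattice, join = lcm (least common multiple).
Compute lcm iteratively: start with first element, then lcm(current, next).
Elements: [2, 4, 82]
lcm(2,4) = 4
lcm(4,82) = 164
Final lcm = 164
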